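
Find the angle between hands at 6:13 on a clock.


108.5°

Hour hand = 6×30 + 13×0.5 = 186.5°
Minute hand = 13×6 = 78°
Difference = |186.5 - 78| = 108.5°


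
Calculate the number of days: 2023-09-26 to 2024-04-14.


201 days

From September 26, 2023 to April 14, 2024
Rest of September 2023: 30 - 26 = 4
Full months: October 31, November 30, December 31, January 31, February 2024 29, March 31
Days into April 2024: 14
Total = 4 + 31 + 30 + 31 + 31 + 29 + 31 + 14 = 201 days


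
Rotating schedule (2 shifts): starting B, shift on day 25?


Shifts: A, B
Start: B (index 1)
Day 25: (1 + 25 - 1) mod 2
= 25 mod 2
= 1
Index 1 → shift B

Shift B


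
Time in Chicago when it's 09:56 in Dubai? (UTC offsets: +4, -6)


Time difference = UTC-6 - UTC+4 = -10 hours
New hour = (9 -10) mod 24
= -1 mod 24 = 23
Minutes unchanged → 23:56; -1 < 0 → previous day

23:56 (previous day)


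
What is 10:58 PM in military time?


Input: 10:58 PM
PM: 10 + 12 = 22

22:58


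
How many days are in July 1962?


31 days

Month: July (month 7)
July has 31 days


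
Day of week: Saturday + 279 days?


Start: Saturday (index 5)
(5 + 279) mod 7
= 284 mod 7
= 4
Index 4 → Friday

Friday


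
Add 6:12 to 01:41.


Start: 101 minutes from midnight
Add: 372 minutes
Total: 473 minutes
Hours: 473 ÷ 60 = 7 remainder 53

07:53


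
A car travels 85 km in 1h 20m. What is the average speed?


Distance: 85 km
Time: 1h 20m = 80 min = 80/60 = 4/3 hours
Speed = 85 ÷ (4/3) = 85 × 3 / 4 = 255/4 ≈ 63.8 km/h

63.8 km/h


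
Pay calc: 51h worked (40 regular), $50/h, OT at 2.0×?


$3100.00

Regular: 40h × $50 = $2000.00
Overtime: 51 - 40 = 11h
OT pay: 11h × $50 × 2.0 = $1100.00
Total = $2000.00 + $1100.00 = $3100.00


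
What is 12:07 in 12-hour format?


12:07 PM

Hour: 12
12 → 12 PM (noon)


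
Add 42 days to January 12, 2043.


February 23, 2043

Start: January 12, 2043
Add 42 days
January 12 → February 1: 31 - 12 + 1 = 20 days (42 - 20 = 22 left)
February 1 + 22 = February 23, 2043


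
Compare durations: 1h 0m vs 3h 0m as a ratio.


Duration 1: 60 minutes
Duration 2: 180 minutes
Ratio = 60:180
GCD = 60
Simplified = 1:3
As a decimal: 1/3 ≈ 0.33

1:3 (0.33)


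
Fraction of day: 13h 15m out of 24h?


0.5521 (55.21%)

Total minutes: 13×60 + 15 = 795
Day = 24×60 = 1440 minutes
Fraction = 795/1440 ≈ 0.5521
As a percentage: 795/1440 × 100 ≈ 55.21%


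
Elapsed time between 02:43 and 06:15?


3h 32m

End time in minutes: 6×60 + 15 = 375
Start time in minutes: 2×60 + 43 = 163
Difference = 375 - 163 = 212 minutes
= 3 hours 32 minutes


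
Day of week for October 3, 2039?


Zeller's congruence:
q=3, m=10, k=39, j=20
h = (3 + ⌊13×11/5⌋ + 39 + ⌊39/4⌋ + ⌊20/4⌋ - 2×20) mod 7
= (3 + 28 + 39 + 9 + 5 - 40) mod 7
= 44 mod 7 = 2
h=2 → Monday

Monday


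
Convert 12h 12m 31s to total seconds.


43951 seconds

Hours: 12 × 3600 = 43200
Minutes: 12 × 60 = 720
Seconds: 31
Total = 43200 + 720 + 31 = 43951


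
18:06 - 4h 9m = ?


13:57

Start: 1086 minutes from midnight
Subtract: 249 minutes
Remaining: 1086 - 249 = 837
Hours: 13, Minutes: 57


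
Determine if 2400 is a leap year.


Yes

Rules: divisible by 4 AND (not by 100 OR by 400)
2400 ÷ 4 = 600 exactly → divisible by 4
2400 ÷ 100 = 24 exactly → divisible by 100
2400 ÷ 400 = 6 exactly → divisible by 400
Divisible by 400 → leap year


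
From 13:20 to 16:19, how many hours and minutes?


End time in minutes: 16×60 + 19 = 979
Start time in minutes: 13×60 + 20 = 800
Difference = 979 - 800 = 179 minutes
= 2 hours 59 minutes

2h 59m


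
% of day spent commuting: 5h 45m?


24.0%

Time: 345 minutes
Day: 1440 minutes
Percentage = (345/1440) × 100 ≈ 24.0%


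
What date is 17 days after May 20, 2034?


June 6, 2034

Start: May 20, 2034
Add 17 days
May 20 → June 1: 31 - 20 + 1 = 12 days (17 - 12 = 5 left)
June 1 + 5 = June 6, 2034


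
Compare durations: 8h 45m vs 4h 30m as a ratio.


Duration 1: 525 minutes
Duration 2: 270 minutes
Ratio = 525:270
GCD = 15
Simplified = 35:18
As a decimal: 35/18 ≈ 1.94

35:18 (1.94)


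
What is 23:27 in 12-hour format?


11:27 PM

Hour: 23
23 - 12 = 11 → PM


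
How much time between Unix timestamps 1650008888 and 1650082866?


Difference = 1650082866 - 1650008888 = 73978 seconds
In hours: 73978 / 3600 ≈ 20.5
In days: 73978 / 86400 ≈ 0.86

73978 seconds (20.5 hours / 0.86 days)


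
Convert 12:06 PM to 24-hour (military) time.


Input: 12:06 PM
12 PM → 12 (noon)

12:06


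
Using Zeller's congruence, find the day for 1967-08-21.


Zeller's congruence:
q=21, m=8, k=67, j=19
h = (21 + ⌊13×9/5⌋ + 67 + ⌊67/4⌋ + ⌊19/4⌋ - 2×19) mod 7
= (21 + 23 + 67 + 16 + 4 - 38) mod 7
= 93 mod 7 = 2
h=2 → Monday

Monday


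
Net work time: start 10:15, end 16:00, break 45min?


5h 0m (300 minutes)

Total time = (16×60+0) - (10×60+15)
= 960 - 615 = 345 min
Minus break: 345 - 45 = 300 min
= 5h 0m


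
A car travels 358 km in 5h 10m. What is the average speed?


69.3 km/h

Distance: 358 km
Time: 5h 10m = 310 min = 310/60 = 31/6 hours
Speed = 358 ÷ (31/6) = 358 × 6 / 31 = 2148/31 ≈ 69.3 km/h


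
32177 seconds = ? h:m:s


8h 56m 17s

Hours: 32177 ÷ 3600 = 8 remainder 3377
Minutes: 3377 ÷ 60 = 56 remainder 17
Seconds: 17


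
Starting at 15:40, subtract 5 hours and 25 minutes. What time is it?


10:15

Start: 940 minutes from midnight
Subtract: 325 minutes
Remaining: 940 - 325 = 615
Hours: 10, Minutes: 15


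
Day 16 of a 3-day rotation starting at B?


Shift B

Shifts: A, B, C
Start: B (index 1)
Day 16: (1 + 16 - 1) mod 3
= 16 mod 3
= 1
Index 1 → shift B


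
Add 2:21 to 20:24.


22:45

Start: 1224 minutes from midnight
Add: 141 minutes
Total: 1365 minutes
Hours: 1365 ÷ 60 = 22 remainder 45


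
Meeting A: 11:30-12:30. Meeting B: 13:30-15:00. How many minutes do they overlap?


0 minutes

Meeting A: 690-750 (in minutes from midnight)
Meeting B: 810-900
Overlap start = max(690, 810) = 810
Overlap end = min(750, 900) = 750
Overlap = max(0, 750 - 810) = 0 min


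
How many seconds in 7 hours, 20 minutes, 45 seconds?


26445 seconds

Hours: 7 × 3600 = 25200
Minutes: 20 × 60 = 1200
Seconds: 45
Total = 25200 + 1200 + 45 = 26445


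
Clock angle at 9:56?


Hour hand = 9×30 + 56×0.5 = 298.0°
Minute hand = 56×6 = 336°
Difference = |298.0 - 336| = 38.0°

38.0°


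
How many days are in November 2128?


Month: November (month 11)
November has 30 days

30 days


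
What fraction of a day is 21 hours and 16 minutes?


0.8861 (88.61%)

Total minutes: 21×60 + 16 = 1276
Day = 24×60 = 1440 minutes
Fraction = 1276/1440 ≈ 0.8861
As a percentage: 1276/1440 × 100 ≈ 88.61%


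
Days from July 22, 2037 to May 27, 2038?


From July 22, 2037 to May 27, 2038
Rest of July 2037: 31 - 22 = 9
Full months: August 31, September 30, October 31, November 30, December 31, January 31, February 2038 28, March 31, April 30
Days into May 2038: 27
Total = 9 + 31 + 30 + 31 + 30 + 31 + 31 + 28 + 31 + 30 + 27 = 309 days

309 days


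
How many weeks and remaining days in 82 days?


Weeks: 82 ÷ 7 = 11 remainder 5

11 weeks 5 days


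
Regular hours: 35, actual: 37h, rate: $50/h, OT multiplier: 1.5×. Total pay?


Regular: 35h × $50 = $1750.00
Overtime: 37 - 35 = 2h
OT pay: 2h × $50 × 1.5 = $150.00
Total = $1750.00 + $150.00 = $1900.00

$1900.00


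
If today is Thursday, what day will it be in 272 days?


Wednesday

Start: Thursday (index 3)
(3 + 272) mod 7
= 275 mod 7
= 2
Index 2 → Wednesday


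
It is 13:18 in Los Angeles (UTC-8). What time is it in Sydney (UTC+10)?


Time difference = UTC+10 - UTC-8 = +18 hours
New hour = (13 + 18) mod 24
= 31 mod 24 = 7
Minutes unchanged → 07:18; 31 ≥ 24 → next day

07:18 (next day)


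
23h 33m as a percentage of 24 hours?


0.9813 (98.13%)

Total minutes: 23×60 + 33 = 1413
Day = 24×60 = 1440 minutes
Fraction = 1413/1440 ≈ 0.9813
As a percentage: 1413/1440 × 100 ≈ 98.13%


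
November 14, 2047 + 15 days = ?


November 29, 2047

Start: November 14, 2047
Add 15 days
November 14 + 15 = November 29, 2047


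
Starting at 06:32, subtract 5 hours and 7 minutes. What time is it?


Start: 392 minutes from midnight
Subtract: 307 minutes
Remaining: 392 - 307 = 85
Hours: 1, Minutes: 25

01:25


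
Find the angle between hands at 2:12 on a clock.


Hour hand = 2×30 + 12×0.5 = 66.0°
Minute hand = 12×6 = 72°
Difference = |66.0 - 72| = 6.0°

6.0°


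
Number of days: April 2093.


30 days

Month: April (month 4)
April has 30 days


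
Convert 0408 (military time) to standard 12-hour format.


4:08 AM

Hour: 4
4 < 12 → AM


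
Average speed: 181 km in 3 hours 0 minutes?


60.3 km/h

Distance: 181 km
Time: 3 hours
Speed = 181 / 3 ≈ 60.3 km/h


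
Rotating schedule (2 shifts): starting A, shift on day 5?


Shifts: A, B
Start: A (index 0)
Day 5: (0 + 5 - 1) mod 2
= 4 mod 2
= 0
Index 0 → shift A

Shift A


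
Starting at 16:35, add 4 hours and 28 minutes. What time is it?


Start: 995 minutes from midnight
Add: 268 minutes
Total: 1263 minutes
Hours: 1263 ÷ 60 = 21 remainder 3

21:03


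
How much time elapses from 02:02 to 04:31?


End time in minutes: 4×60 + 31 = 271
Start time in minutes: 2×60 + 2 = 122
Difference = 271 - 122 = 149 minutes
= 2 hours 29 minutes

2h 29m


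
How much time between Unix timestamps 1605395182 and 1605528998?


Difference = 1605528998 - 1605395182 = 133816 seconds
In hours: 133816 / 3600 ≈ 37.2
In days: 133816 / 86400 ≈ 1.55

133816 seconds (37.2 hours / 1.55 days)


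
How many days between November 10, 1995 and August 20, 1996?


284 days

From November 10, 1995 to August 20, 1996
Rest of November 1995: 30 - 10 = 20
Full months: December 31, January 31, February 1996 29, March 31, April 30, May 31, June 30, July 31
Days into August 1996: 20
Total = 20 + 31 + 31 + 29 + 31 + 30 + 31 + 30 + 31 + 20 = 284 days


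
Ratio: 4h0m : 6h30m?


Duration 1: 240 minutes
Duration 2: 390 minutes
Ratio = 240:390
GCD = 30
Simplified = 8:13
As a decimal: 8/13 ≈ 0.62

8:13 (0.62)


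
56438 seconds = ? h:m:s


Hours: 56438 ÷ 3600 = 15 remainder 2438
Minutes: 2438 ÷ 60 = 40 remainder 38
Seconds: 38

15h 40m 38s


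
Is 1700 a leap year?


No

Rules: divisible by 4 AND (not by 100 OR by 400)
1700 ÷ 4 = 425 exactly → divisible by 4
1700 ÷ 100 = 17 exactly → divisible by 100
1700 ÷ 400 = 4 remainder 100 → not divisible by 400
Divisible by 100 but not by 400 → not a leap year


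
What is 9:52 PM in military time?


21:52

Input: 9:52 PM
PM: 9 + 12 = 21


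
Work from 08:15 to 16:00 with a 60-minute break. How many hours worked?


6h 45m (405 minutes)

Total time = (16×60+0) - (8×60+15)
= 960 - 495 = 465 min
Minus break: 465 - 60 = 405 min
= 6h 45m


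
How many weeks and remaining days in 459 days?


65 weeks 4 days

Weeks: 459 ÷ 7 = 65 remainder 4


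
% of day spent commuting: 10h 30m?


43.8%

Time: 630 minutes
Day: 1440 minutes
Percentage = (630/1440) × 100 ≈ 43.8%


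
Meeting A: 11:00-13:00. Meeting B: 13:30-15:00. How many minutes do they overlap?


Meeting A: 660-780 (in minutes from midnight)
Meeting B: 810-900
Overlap start = max(660, 810) = 810
Overlap end = min(780, 900) = 780
Overlap = max(0, 780 - 810) = 0 min

0 minutes


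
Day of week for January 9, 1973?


Tuesday

Zeller's congruence:
q=9, m=13, k=72, j=19
h = (9 + ⌊13×14/5⌋ + 72 + ⌊72/4⌋ + ⌊19/4⌋ - 2×19) mod 7
= (9 + 36 + 72 + 18 + 4 - 38) mod 7
= 101 mod 7 = 3
h=3 → Tuesday


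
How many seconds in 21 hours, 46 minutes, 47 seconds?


78407 seconds

Hours: 21 × 3600 = 75600
Minutes: 46 × 60 = 2760
Seconds: 47
Total = 75600 + 2760 + 47 = 78407


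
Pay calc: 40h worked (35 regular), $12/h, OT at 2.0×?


$540.00

Regular: 35h × $12 = $420.00
Overtime: 40 - 35 = 5h
OT pay: 5h × $12 × 2.0 = $120.00
Total = $420.00 + $120.00 = $540.00


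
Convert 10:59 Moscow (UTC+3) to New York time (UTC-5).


Time difference = UTC-5 - UTC+3 = -8 hours
New hour = (10 -8) mod 24
= 2 mod 24 = 2
Minutes unchanged → 02:59

02:59


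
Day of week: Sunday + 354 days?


Start: Sunday (index 6)
(6 + 354) mod 7
= 360 mod 7
= 3
Index 3 → Thursday

Thursday


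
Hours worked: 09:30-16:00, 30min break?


6h 0m (360 minutes)

Total time = (16×60+0) - (9×60+30)
= 960 - 570 = 390 min
Minus break: 390 - 30 = 360 min
= 6h 0m


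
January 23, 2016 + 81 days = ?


Start: January 23, 2016
Add 81 days
January 23 → February 1: 31 - 23 + 1 = 9 days (81 - 9 = 72 left)
February 1 → March 1: 29 - 1 + 1 = 29 days (72 - 29 = 43 left)
March 1 → April 1: 31 - 1 + 1 = 31 days (43 - 31 = 12 left)
April 1 + 12 = April 13, 2016

April 13, 2016


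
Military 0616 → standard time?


6:16 AM

Hour: 6
6 < 12 → AM


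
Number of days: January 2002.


Month: January (month 1)
January has 31 days

31 days


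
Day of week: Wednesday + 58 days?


Start: Wednesday (index 2)
(2 + 58) mod 7
= 60 mod 7
= 4
Index 4 → Friday

Friday


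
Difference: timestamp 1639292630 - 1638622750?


Difference = 1639292630 - 1638622750 = 669880 seconds
In hours: 669880 / 3600 ≈ 186.1
In days: 669880 / 86400 ≈ 7.75

669880 seconds (186.1 hours / 7.75 days)


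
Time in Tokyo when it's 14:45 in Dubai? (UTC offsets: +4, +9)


19:45

Time difference = UTC+9 - UTC+4 = +5 hours
New hour = (14 + 5) mod 24
= 19 mod 24 = 19
Minutes unchanged → 19:45


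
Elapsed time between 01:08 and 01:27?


0h 19m

End time in minutes: 1×60 + 27 = 87
Start time in minutes: 1×60 + 8 = 68
Difference = 87 - 68 = 19 minutes
= 0 hours 19 minutes


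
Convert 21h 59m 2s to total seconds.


79142 seconds

Hours: 21 × 3600 = 75600
Minutes: 59 × 60 = 3540
Seconds: 2
Total = 75600 + 3540 + 2 = 79142


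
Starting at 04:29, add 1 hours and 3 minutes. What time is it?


05:32

Start: 269 minutes from midnight
Add: 63 minutes
Total: 332 minutes
Hours: 332 ÷ 60 = 5 remainder 32


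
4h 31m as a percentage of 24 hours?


0.1882 (18.82%)

Total minutes: 4×60 + 31 = 271
Day = 24×60 = 1440 minutes
Fraction = 271/1440 ≈ 0.1882
As a percentage: 271/1440 × 100 ≈ 18.82%


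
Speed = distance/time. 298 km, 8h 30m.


Distance: 298 km
Time: 8h 30m = 510 min = 510/60 = 17/2 hours
Speed = 298 ÷ (17/2) = 298 × 2 / 17 = 596/17 ≈ 35.1 km/h

35.1 km/h


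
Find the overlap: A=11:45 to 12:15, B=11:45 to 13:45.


30 minutes

Meeting A: 705-735 (in minutes from midnight)
Meeting B: 705-825
Overlap start = max(705, 705) = 705
Overlap end = min(735, 825) = 735
Overlap = max(0, 735 - 705) = 30 min


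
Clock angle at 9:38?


Hour hand = 9×30 + 38×0.5 = 289.0°
Minute hand = 38×6 = 228°
Difference = |289.0 - 228| = 61.0°

61.0°


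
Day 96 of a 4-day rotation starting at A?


Shifts: A, B, C, D
Start: A (index 0)
Day 96: (0 + 96 - 1) mod 4
= 95 mod 4
= 3
Index 3 → shift D

Shift D


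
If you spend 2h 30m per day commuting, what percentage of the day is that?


Time: 150 minutes
Day: 1440 minutes
Percentage = (150/1440) × 100 ≈ 10.4%

10.4%


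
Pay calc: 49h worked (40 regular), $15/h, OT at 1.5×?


$802.50

Regular: 40h × $15 = $600.00
Overtime: 49 - 40 = 9h
OT pay: 9h × $15 × 1.5 = $202.50
Total = $600.00 + $202.50 = $802.50


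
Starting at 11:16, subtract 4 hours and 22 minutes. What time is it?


Start: 676 minutes from midnight
Subtract: 262 minutes
Remaining: 676 - 262 = 414
Hours: 6, Minutes: 54

06:54


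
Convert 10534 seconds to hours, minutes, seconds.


2h 55m 34s

Hours: 10534 ÷ 3600 = 2 remainder 3334
Minutes: 3334 ÷ 60 = 55 remainder 34
Seconds: 34


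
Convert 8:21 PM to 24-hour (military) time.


Input: 8:21 PM
PM: 8 + 12 = 20

20:21


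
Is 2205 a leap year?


Rules: divisible by 4 AND (not by 100 OR by 400)
2205 ÷ 4 = 551 remainder 1 → not divisible by 4
Not divisible by 4 → not a leap year

No


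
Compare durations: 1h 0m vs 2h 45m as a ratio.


Duration 1: 60 minutes
Duration 2: 165 minutes
Ratio = 60:165
GCD = 15
Simplified = 4:11
As a decimal: 4/11 ≈ 0.36

4:11 (0.36)


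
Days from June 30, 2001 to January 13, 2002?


From June 30, 2001 to January 13, 2002
Rest of June 2001: 30 - 30 = 0
Full months: July 31, August 31, September 30, October 31, November 30, December 31
Days into January 2002: 13
Total = 0 + 31 + 31 + 30 + 31 + 30 + 31 + 13 = 197 days

197 days


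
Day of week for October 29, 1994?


Saturday

Zeller's congruence:
q=29, m=10, k=94, j=19
h = (29 + ⌊13×11/5⌋ + 94 + ⌊94/4⌋ + ⌊19/4⌋ - 2×19) mod 7
= (29 + 28 + 94 + 23 + 4 - 38) mod 7
= 140 mod 7 = 0
h=0 → Saturday


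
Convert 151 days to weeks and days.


21 weeks 4 days

Weeks: 151 ÷ 7 = 21 remainder 4


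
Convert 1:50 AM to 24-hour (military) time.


Input: 1:50 AM
AM hour stays: 1

01:50


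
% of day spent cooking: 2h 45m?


11.5%

Time: 165 minutes
Day: 1440 minutes
Percentage = (165/1440) × 100 ≈ 11.5%


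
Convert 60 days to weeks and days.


Weeks: 60 ÷ 7 = 8 remainder 4

8 weeks 4 days


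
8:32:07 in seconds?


30727 seconds

Hours: 8 × 3600 = 28800
Minutes: 32 × 60 = 1920
Seconds: 7
Total = 28800 + 1920 + 7 = 30727


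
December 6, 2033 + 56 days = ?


January 31, 2034

Start: December 6, 2033
Add 56 days
December 6 → January 1: 31 - 6 + 1 = 26 days (56 - 26 = 30 left)
January 1 + 30 = January 31, 2034


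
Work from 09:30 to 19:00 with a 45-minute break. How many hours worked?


8h 45m (525 minutes)

Total time = (19×60+0) - (9×60+30)
= 1140 - 570 = 570 min
Minus break: 570 - 45 = 525 min
= 8h 45m


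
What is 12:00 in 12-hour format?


Hour: 12
12 → 12 PM (noon)

12:00 PM


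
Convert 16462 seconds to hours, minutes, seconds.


Hours: 16462 ÷ 3600 = 4 remainder 2062
Minutes: 2062 ÷ 60 = 34 remainder 22
Seconds: 22

4h 34m 22s


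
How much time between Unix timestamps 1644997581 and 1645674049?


676468 seconds (187.9 hours / 7.83 days)

Difference = 1645674049 - 1644997581 = 676468 seconds
In hours: 676468 / 3600 ≈ 187.9
In days: 676468 / 86400 ≈ 7.83


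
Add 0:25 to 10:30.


10:55

Start: 630 minutes from midnight
Add: 25 minutes
Total: 655 minutes
Hours: 655 ÷ 60 = 10 remainder 55


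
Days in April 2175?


Month: April (month 4)
April has 30 days

30 days


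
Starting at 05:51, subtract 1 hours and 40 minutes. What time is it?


04:11

Start: 351 minutes from midnight
Subtract: 100 minutes
Remaining: 351 - 100 = 251
Hours: 4, Minutes: 11


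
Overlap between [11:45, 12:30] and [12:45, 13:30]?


Meeting A: 705-750 (in minutes from midnight)
Meeting B: 765-810
Overlap start = max(705, 765) = 765
Overlap end = min(750, 810) = 750
Overlap = max(0, 750 - 765) = 0 min

0 minutes


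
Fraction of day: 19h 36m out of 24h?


Total minutes: 19×60 + 36 = 1176
Day = 24×60 = 1440 minutes
Fraction = 1176/1440 ≈ 0.8167
As a percentage: 1176/1440 × 100 ≈ 81.67%

0.8167 (81.67%)


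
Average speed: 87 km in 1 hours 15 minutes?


69.6 km/h

Distance: 87 km
Time: 1h 15m = 75 min = 75/60 = 5/4 hours
Speed = 87 ÷ (5/4) = 87 × 4 / 5 = 348/5 = 69.6 km/h


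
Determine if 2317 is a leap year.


No

Rules: divisible by 4 AND (not by 100 OR by 400)
2317 ÷ 4 = 579 remainder 1 → not divisible by 4
Not divisible by 4 → not a leap year


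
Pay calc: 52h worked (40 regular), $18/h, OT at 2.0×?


$1152.00

Regular: 40h × $18 = $720.00
Overtime: 52 - 40 = 12h
OT pay: 12h × $18 × 2.0 = $432.00
Total = $720.00 + $432.00 = $1152.00


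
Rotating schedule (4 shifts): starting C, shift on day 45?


Shifts: A, B, C, D
Start: C (index 2)
Day 45: (2 + 45 - 1) mod 4
= 46 mod 4
= 2
Index 2 → shift C

Shift C


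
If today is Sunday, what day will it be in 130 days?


Start: Sunday (index 6)
(6 + 130) mod 7
= 136 mod 7
= 3
Index 3 → Thursday

Thursday


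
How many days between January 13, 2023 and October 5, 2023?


From January 13, 2023 to October 5, 2023
Rest of January 2023: 31 - 13 = 18
Full months: February 2023 28, March 31, April 30, May 31, June 30, July 31, August 31, September 30
Days into October 2023: 5
Total = 18 + 28 + 31 + 30 + 31 + 30 + 31 + 31 + 30 + 5 = 265 days

265 days


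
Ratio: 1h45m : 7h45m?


7:31 (0.23)

Duration 1: 105 minutes
Duration 2: 465 minutes
Ratio = 105:465
GCD = 15
Simplified = 7:31
As a decimal: 7/31 ≈ 0.23


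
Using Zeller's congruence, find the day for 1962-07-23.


Zeller's congruence:
q=23, m=7, k=62, j=19
h = (23 + ⌊13×8/5⌋ + 62 + ⌊62/4⌋ + ⌊19/4⌋ - 2×19) mod 7
= (23 + 20 + 62 + 15 + 4 - 38) mod 7
= 86 mod 7 = 2
h=2 → Monday

Monday


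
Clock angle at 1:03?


Hour hand = 1×30 + 3×0.5 = 31.5°
Minute hand = 3×6 = 18°
Difference = |31.5 - 18| = 13.5°

13.5°


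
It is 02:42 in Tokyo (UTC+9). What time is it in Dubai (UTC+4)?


21:42 (previous day)

Time difference = UTC+4 - UTC+9 = -5 hours
New hour = (2 -5) mod 24
= -3 mod 24 = 21
Minutes unchanged → 21:42; -3 < 0 → previous day


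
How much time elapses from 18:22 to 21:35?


End time in minutes: 21×60 + 35 = 1295
Start time in minutes: 18×60 + 22 = 1102
Difference = 1295 - 1102 = 193 minutes
= 3 hours 13 minutes

3h 13m


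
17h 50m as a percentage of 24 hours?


Total minutes: 17×60 + 50 = 1070
Day = 24×60 = 1440 minutes
Fraction = 1070/1440 ≈ 0.7431
As a percentage: 1070/1440 × 100 ≈ 74.31%

0.7431 (74.31%)


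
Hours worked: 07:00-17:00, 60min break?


9h 0m (540 minutes)

Total time = (17×60+0) - (7×60+0)
= 1020 - 420 = 600 min
Minus break: 600 - 60 = 540 min
= 9h 0m


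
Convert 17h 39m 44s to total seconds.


Hours: 17 × 3600 = 61200
Minutes: 39 × 60 = 2340
Seconds: 44
Total = 61200 + 2340 + 44 = 63584

63584 seconds


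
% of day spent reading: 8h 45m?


36.5%

Time: 525 minutes
Day: 1440 minutes
Percentage = (525/1440) × 100 ≈ 36.5%


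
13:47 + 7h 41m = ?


21:28

Start: 827 minutes from midnight
Add: 461 minutes
Total: 1288 minutes
Hours: 1288 ÷ 60 = 21 remainder 28


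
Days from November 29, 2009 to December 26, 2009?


27 days

From November 29, 2009 to December 26, 2009
Rest of November 2009: 30 - 29 = 1
Days into December 2009: 26
Total = 1 + 26 = 27 days


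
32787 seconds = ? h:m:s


9h 6m 27s

Hours: 32787 ÷ 3600 = 9 remainder 387
Minutes: 387 ÷ 60 = 6 remainder 27
Seconds: 27


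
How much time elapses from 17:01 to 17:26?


End time in minutes: 17×60 + 26 = 1046
Start time in minutes: 17×60 + 1 = 1021
Difference = 1046 - 1021 = 25 minutes
= 0 hours 25 minutes

0h 25m


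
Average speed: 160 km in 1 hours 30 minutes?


Distance: 160 km
Time: 1h 30m = 90 min = 90/60 = 3/2 hours
Speed = 160 ÷ (3/2) = 160 × 2 / 3 = 320/3 ≈ 106.7 km/h

106.7 km/h


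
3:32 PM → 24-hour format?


Input: 3:32 PM
PM: 3 + 12 = 15

15:32


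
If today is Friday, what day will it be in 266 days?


Start: Friday (index 4)
(4 + 266) mod 7
= 270 mod 7
= 4
Index 4 → Friday

Friday


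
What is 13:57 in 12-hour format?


1:57 PM

Hour: 13
13 - 12 = 1 → PM


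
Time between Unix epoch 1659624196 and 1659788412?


Difference = 1659788412 - 1659624196 = 164216 seconds
In hours: 164216 / 3600 ≈ 45.6
In days: 164216 / 86400 ≈ 1.90

164216 seconds (45.6 hours / 1.90 days)


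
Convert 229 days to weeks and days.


32 weeks 5 days

Weeks: 229 ÷ 7 = 32 remainder 5


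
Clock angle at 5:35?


Hour hand = 5×30 + 35×0.5 = 167.5°
Minute hand = 35×6 = 210°
Difference = |167.5 - 210| = 42.5°

42.5°


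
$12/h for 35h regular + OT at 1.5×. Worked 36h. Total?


Regular: 35h × $12 = $420.00
Overtime: 36 - 35 = 1h
OT pay: 1h × $12 × 1.5 = $18.00
Total = $420.00 + $18.00 = $438.00

$438.00


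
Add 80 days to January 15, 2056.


April 4, 2056

Start: January 15, 2056
Add 80 days
January 15 → February 1: 31 - 15 + 1 = 17 days (80 - 17 = 63 left)
February 1 → March 1: 29 - 1 + 1 = 29 days (63 - 29 = 34 left)
March 1 → April 1: 31 - 1 + 1 = 31 days (34 - 31 = 3 left)
April 1 + 3 = April 4, 2056


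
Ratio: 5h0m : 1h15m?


4:1 (4.00)

Duration 1: 300 minutes
Duration 2: 75 minutes
Ratio = 300:75
GCD = 75
Simplified = 4:1
As a decimal: 4/1 = 4.00


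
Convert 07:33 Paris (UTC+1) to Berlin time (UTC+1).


Time difference = UTC+1 - UTC+1 = +0 hours
New hour = (7 + 0) mod 24
= 7 mod 24 = 7
Minutes unchanged → 07:33

07:33


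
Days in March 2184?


31 days

Month: March (month 3)
March has 31 days


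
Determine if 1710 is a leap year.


No

Rules: divisible by 4 AND (not by 100 OR by 400)
1710 ÷ 4 = 427 remainder 2 → not divisible by 4
Not divisible by 4 → not a leap year


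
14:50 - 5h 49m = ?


Start: 890 minutes from midnight
Subtract: 349 minutes
Remaining: 890 - 349 = 541
Hours: 9, Minutes: 1

09:01


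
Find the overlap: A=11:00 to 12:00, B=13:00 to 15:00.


0 minutes

Meeting A: 660-720 (in minutes from midnight)
Meeting B: 780-900
Overlap start = max(660, 780) = 780
Overlap end = min(720, 900) = 720
Overlap = max(0, 720 - 780) = 0 min


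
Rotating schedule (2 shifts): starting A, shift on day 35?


Shifts: A, B
Start: A (index 0)
Day 35: (0 + 35 - 1) mod 2
= 34 mod 2
= 0
Index 0 → shift A

Shift A


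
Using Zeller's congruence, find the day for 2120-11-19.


Zeller's congruence:
q=19, m=11, k=20, j=21
h = (19 + ⌊13×12/5⌋ + 20 + ⌊20/4⌋ + ⌊21/4⌋ - 2×21) mod 7
= (19 + 31 + 20 + 5 + 5 - 42) mod 7
= 38 mod 7 = 3
h=3 → Tuesday

Tuesday


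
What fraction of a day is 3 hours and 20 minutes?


Total minutes: 3×60 + 20 = 200
Day = 24×60 = 1440 minutes
Fraction = 200/1440 ≈ 0.1389
As a percentage: 200/1440 × 100 ≈ 13.89%

0.1389 (13.89%)


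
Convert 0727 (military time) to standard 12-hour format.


Hour: 7
7 < 12 → AM

7:27 AM


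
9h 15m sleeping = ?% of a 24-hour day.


Time: 555 minutes
Day: 1440 minutes
Percentage = (555/1440) × 100 ≈ 38.5%

38.5%


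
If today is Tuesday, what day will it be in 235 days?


Start: Tuesday (index 1)
(1 + 235) mod 7
= 236 mod 7
= 5
Index 5 → Saturday

Saturday


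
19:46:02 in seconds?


71162 seconds

Hours: 19 × 3600 = 68400
Minutes: 46 × 60 = 2760
Seconds: 2
Total = 68400 + 2760 + 2 = 71162


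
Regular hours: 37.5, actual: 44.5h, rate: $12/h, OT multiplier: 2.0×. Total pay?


Regular: 37.5h × $12 = $450.00
Overtime: 44.5 - 37.5 = 7.0h
OT pay: 7.0h × $12 × 2.0 = $168.00
Total = $450.00 + $168.00 = $618.00

$618.00


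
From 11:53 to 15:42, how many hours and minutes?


3h 49m

End time in minutes: 15×60 + 42 = 942
Start time in minutes: 11×60 + 53 = 713
Difference = 942 - 713 = 229 minutes
= 3 hours 49 minutes


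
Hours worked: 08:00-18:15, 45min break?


9h 30m (570 minutes)

Total time = (18×60+15) - (8×60+0)
= 1095 - 480 = 615 min
Minus break: 615 - 45 = 570 min
= 9h 30m


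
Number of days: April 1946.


Month: April (month 4)
April has 30 days

30 days


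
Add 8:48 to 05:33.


14:21

Start: 333 minutes from midnight
Add: 528 minutes
Total: 861 minutes
Hours: 861 ÷ 60 = 14 remainder 21


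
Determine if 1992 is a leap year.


Rules: divisible by 4 AND (not by 100 OR by 400)
1992 ÷ 4 = 498 exactly → divisible by 4
1992 ÷ 100 = 19 remainder 92 → not divisible by 100
Divisible by 4 but not by 100 → leap year

Yes


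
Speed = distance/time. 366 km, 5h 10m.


70.8 km/h

Distance: 366 km
Time: 5h 10m = 310 min = 310/60 = 31/6 hours
Speed = 366 ÷ (31/6) = 366 × 6 / 31 = 2196/31 ≈ 70.8 km/h


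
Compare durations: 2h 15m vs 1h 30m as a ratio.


Duration 1: 135 minutes
Duration 2: 90 minutes
Ratio = 135:90
GCD = 45
Simplified = 3:2
As a decimal: 3/2 = 1.50

3:2 (1.50)


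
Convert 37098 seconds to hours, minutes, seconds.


10h 18m 18s

Hours: 37098 ÷ 3600 = 10 remainder 1098
Minutes: 1098 ÷ 60 = 18 remainder 18
Seconds: 18


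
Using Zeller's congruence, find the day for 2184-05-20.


Thursday

Zeller's congruence:
q=20, m=5, k=84, j=21
h = (20 + ⌊13×6/5⌋ + 84 + ⌊84/4⌋ + ⌊21/4⌋ - 2×21) mod 7
= (20 + 15 + 84 + 21 + 5 - 42) mod 7
= 103 mod 7 = 5
h=5 → Thursday


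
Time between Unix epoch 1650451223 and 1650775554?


Difference = 1650775554 - 1650451223 = 324331 seconds
In hours: 324331 / 3600 ≈ 90.1
In days: 324331 / 86400 ≈ 3.75

324331 seconds (90.1 hours / 3.75 days)


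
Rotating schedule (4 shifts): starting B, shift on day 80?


Shift A

Shifts: A, B, C, D
Start: B (index 1)
Day 80: (1 + 80 - 1) mod 4
= 80 mod 4
= 0
Index 0 → shift A


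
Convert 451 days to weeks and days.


64 weeks 3 days

Weeks: 451 ÷ 7 = 64 remainder 3


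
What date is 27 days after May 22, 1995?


Start: May 22, 1995
Add 27 days
May 22 → June 1: 31 - 22 + 1 = 10 days (27 - 10 = 17 left)
June 1 + 17 = June 18, 1995

June 18, 1995


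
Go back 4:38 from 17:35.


Start: 1055 minutes from midnight
Subtract: 278 minutes
Remaining: 1055 - 278 = 777
Hours: 12, Minutes: 57

12:57


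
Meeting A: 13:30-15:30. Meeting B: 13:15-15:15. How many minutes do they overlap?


Meeting A: 810-930 (in minutes from midnight)
Meeting B: 795-915
Overlap start = max(810, 795) = 810
Overlap end = min(930, 915) = 915
Overlap = max(0, 915 - 810) = 105 min

105 minutes


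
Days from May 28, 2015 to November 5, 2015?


161 days

From May 28, 2015 to November 5, 2015
Rest of May 2015: 31 - 28 = 3
Full months: June 30, July 31, August 31, September 30, October 31
Days into November 2015: 5
Total = 3 + 30 + 31 + 31 + 30 + 31 + 5 = 161 days


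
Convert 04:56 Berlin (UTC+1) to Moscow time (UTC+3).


Time difference = UTC+3 - UTC+1 = +2 hours
New hour = (4 + 2) mod 24
= 6 mod 24 = 6
Minutes unchanged → 06:56

06:56


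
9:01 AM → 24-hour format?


09:01

Input: 9:01 AM
AM hour stays: 9


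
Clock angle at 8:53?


51.5°

Hour hand = 8×30 + 53×0.5 = 266.5°
Minute hand = 53×6 = 318°
Difference = |266.5 - 318| = 51.5°


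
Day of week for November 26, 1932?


Saturday

Zeller's congruence:
q=26, m=11, k=32, j=19
h = (26 + ⌊13×12/5⌋ + 32 + ⌊32/4⌋ + ⌊19/4⌋ - 2×19) mod 7
= (26 + 31 + 32 + 8 + 4 - 38) mod 7
= 63 mod 7 = 0
h=0 → Saturday


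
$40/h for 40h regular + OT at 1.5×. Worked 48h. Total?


Regular: 40h × $40 = $1600.00
Overtime: 48 - 40 = 8h
OT pay: 8h × $40 × 1.5 = $480.00
Total = $1600.00 + $480.00 = $2080.00

$2080.00


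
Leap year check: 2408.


Yes

Rules: divisible by 4 AND (not by 100 OR by 400)
2408 ÷ 4 = 602 exactly → divisible by 4
2408 ÷ 100 = 24 remainder 8 → not divisible by 100
Divisible by 4 but not by 100 → leap year


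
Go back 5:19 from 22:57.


Start: 1377 minutes from midnight
Subtract: 319 minutes
Remaining: 1377 - 319 = 1058
Hours: 17, Minutes: 38

17:38


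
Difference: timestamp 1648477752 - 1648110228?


367524 seconds (102.1 hours / 4.25 days)

Difference = 1648477752 - 1648110228 = 367524 seconds
In hours: 367524 / 3600 ≈ 102.1
In days: 367524 / 86400 ≈ 4.25


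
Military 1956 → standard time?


Hour: 19
19 - 12 = 7 → PM

7:56 PM


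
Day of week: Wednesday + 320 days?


Start: Wednesday (index 2)
(2 + 320) mod 7
= 322 mod 7
= 0
Index 0 → Monday

Monday


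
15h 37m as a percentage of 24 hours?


0.6507 (65.07%)

Total minutes: 15×60 + 37 = 937
Day = 24×60 = 1440 minutes
Fraction = 937/1440 ≈ 0.6507
As a percentage: 937/1440 × 100 ≈ 65.07%


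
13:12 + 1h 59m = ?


15:11

Start: 792 minutes from midnight
Add: 119 minutes
Total: 911 minutes
Hours: 911 ÷ 60 = 15 remainder 11


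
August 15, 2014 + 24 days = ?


September 8, 2014

Start: August 15, 2014
Add 24 days
August 15 → September 1: 31 - 15 + 1 = 17 days (24 - 17 = 7 left)
September 1 + 7 = September 8, 2014


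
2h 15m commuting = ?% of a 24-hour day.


9.4%

Time: 135 minutes
Day: 1440 minutes
Percentage = (135/1440) × 100 ≈ 9.4%


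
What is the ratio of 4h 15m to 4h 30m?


17:18 (0.94)

Duration 1: 255 minutes
Duration 2: 270 minutes
Ratio = 255:270
GCD = 15
Simplified = 17:18
As a decimal: 17/18 ≈ 0.94


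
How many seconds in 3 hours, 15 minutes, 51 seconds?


Hours: 3 × 3600 = 10800
Minutes: 15 × 60 = 900
Seconds: 51
Total = 10800 + 900 + 51 = 11751

11751 seconds


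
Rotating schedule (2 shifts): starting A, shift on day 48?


Shifts: A, B
Start: A (index 0)
Day 48: (0 + 48 - 1) mod 2
= 47 mod 2
= 1
Index 1 → shift B

Shift B


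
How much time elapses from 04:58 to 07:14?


2h 16m

End time in minutes: 7×60 + 14 = 434
Start time in minutes: 4×60 + 58 = 298
Difference = 434 - 298 = 136 minutes
= 2 hours 16 minutes


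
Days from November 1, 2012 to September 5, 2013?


From November 1, 2012 to September 5, 2013
Rest of November 2012: 30 - 1 = 29
Full months: December 31, January 31, February 2013 28, March 31, April 30, May 31, June 30, July 31, August 31
Days into September 2013: 5
Total = 29 + 31 + 31 + 28 + 31 + 30 + 31 + 30 + 31 + 31 + 5 = 308 days

308 days


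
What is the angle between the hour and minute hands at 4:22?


Hour hand = 4×30 + 22×0.5 = 131.0°
Minute hand = 22×6 = 132°
Difference = |131.0 - 132| = 1.0°

1.0°


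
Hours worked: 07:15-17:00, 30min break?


9h 15m (555 minutes)

Total time = (17×60+0) - (7×60+15)
= 1020 - 435 = 585 min
Minus break: 585 - 30 = 555 min
= 9h 15m


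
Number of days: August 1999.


Month: August (month 8)
August has 31 days

31 days


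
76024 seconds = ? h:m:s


Hours: 76024 ÷ 3600 = 21 remainder 424
Minutes: 424 ÷ 60 = 7 remainder 4
Seconds: 4

21h 7m 4s


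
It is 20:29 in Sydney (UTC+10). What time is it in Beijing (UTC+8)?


18:29

Time difference = UTC+8 - UTC+10 = -2 hours
New hour = (20 -2) mod 24
= 18 mod 24 = 18
Minutes unchanged → 18:29


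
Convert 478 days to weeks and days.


Weeks: 478 ÷ 7 = 68 remainder 2

68 weeks 2 days


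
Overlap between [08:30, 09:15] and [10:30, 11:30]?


Meeting A: 510-555 (in minutes from midnight)
Meeting B: 630-690
Overlap start = max(510, 630) = 630
Overlap end = min(555, 690) = 555
Overlap = max(0, 555 - 630) = 0 min

0 minutes


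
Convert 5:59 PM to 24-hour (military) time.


Input: 5:59 PM
PM: 5 + 12 = 17

17:59


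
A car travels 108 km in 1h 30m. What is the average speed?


72.0 km/h

Distance: 108 km
Time: 1h 30m = 90 min = 90/60 = 3/2 hours
Speed = 108 ÷ (3/2) = 108 × 2 / 3 = 216/3 = 72.0 km/h


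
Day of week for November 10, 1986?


Monday

Zeller's congruence:
q=10, m=11, k=86, j=19
h = (10 + ⌊13×12/5⌋ + 86 + ⌊86/4⌋ + ⌊19/4⌋ - 2×19) mod 7
= (10 + 31 + 86 + 21 + 4 - 38) mod 7
= 114 mod 7 = 2
h=2 → Monday


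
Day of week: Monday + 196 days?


Monday

Start: Monday (index 0)
(0 + 196) mod 7
= 196 mod 7
= 0
Index 0 → Monday


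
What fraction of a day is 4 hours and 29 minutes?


0.1868 (18.68%)

Total minutes: 4×60 + 29 = 269
Day = 24×60 = 1440 minutes
Fraction = 269/1440 ≈ 0.1868
As a percentage: 269/1440 × 100 ≈ 18.68%


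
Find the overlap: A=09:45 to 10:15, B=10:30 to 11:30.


0 minutes

Meeting A: 585-615 (in minutes from midnight)
Meeting B: 630-690
Overlap start = max(585, 630) = 630
Overlap end = min(615, 690) = 615
Overlap = max(0, 615 - 630) = 0 min


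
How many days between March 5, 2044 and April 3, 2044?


29 days

From March 5, 2044 to April 3, 2044
Rest of March 2044: 31 - 5 = 26
Days into April 2044: 3
Total = 26 + 3 = 29 days


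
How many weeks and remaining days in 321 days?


45 weeks 6 days

Weeks: 321 ÷ 7 = 45 remainder 6


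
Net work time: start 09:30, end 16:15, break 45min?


6h 0m (360 minutes)

Total time = (16×60+15) - (9×60+30)
= 975 - 570 = 405 min
Minus break: 405 - 45 = 360 min
= 6h 0m


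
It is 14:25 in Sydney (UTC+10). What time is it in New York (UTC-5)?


Time difference = UTC-5 - UTC+10 = -15 hours
New hour = (14 -15) mod 24
= -1 mod 24 = 23
Minutes unchanged → 23:25; -1 < 0 → previous day

23:25 (previous day)


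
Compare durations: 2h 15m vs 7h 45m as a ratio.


9:31 (0.29)

Duration 1: 135 minutes
Duration 2: 465 minutes
Ratio = 135:465
GCD = 15
Simplified = 9:31
As a decimal: 9/31 ≈ 0.29


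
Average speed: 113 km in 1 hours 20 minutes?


84.8 km/h

Distance: 113 km
Time: 1h 20m = 80 min = 80/60 = 4/3 hours
Speed = 113 ÷ (4/3) = 113 × 3 / 4 = 339/4 ≈ 84.8 km/h


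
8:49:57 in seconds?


31797 seconds

Hours: 8 × 3600 = 28800
Minutes: 49 × 60 = 2940
Seconds: 57
Total = 28800 + 2940 + 57 = 31797


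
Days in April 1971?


30 days

Month: April (month 4)
April has 30 days


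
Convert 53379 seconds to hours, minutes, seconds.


Hours: 53379 ÷ 3600 = 14 remainder 2979
Minutes: 2979 ÷ 60 = 49 remainder 39
Seconds: 39

14h 49m 39s


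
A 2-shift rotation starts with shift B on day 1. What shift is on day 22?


Shift A

Shifts: A, B
Start: B (index 1)
Day 22: (1 + 22 - 1) mod 2
= 22 mod 2
= 0
Index 0 → shift A


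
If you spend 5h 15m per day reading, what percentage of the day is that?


Time: 315 minutes
Day: 1440 minutes
Percentage = (315/1440) × 100 ≈ 21.9%

21.9%


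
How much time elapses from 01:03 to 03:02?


1h 59m

End time in minutes: 3×60 + 2 = 182
Start time in minutes: 1×60 + 3 = 63
Difference = 182 - 63 = 119 minutes
= 1 hours 59 minutes


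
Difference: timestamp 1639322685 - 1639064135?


Difference = 1639322685 - 1639064135 = 258550 seconds
In hours: 258550 / 3600 ≈ 71.8
In days: 258550 / 86400 ≈ 2.99

258550 seconds (71.8 hours / 2.99 days)


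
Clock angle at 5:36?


Hour hand = 5×30 + 36×0.5 = 168.0°
Minute hand = 36×6 = 216°
Difference = |168.0 - 216| = 48.0°

48.0°


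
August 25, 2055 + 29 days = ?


Start: August 25, 2055
Add 29 days
August 25 → September 1: 31 - 25 + 1 = 7 days (29 - 7 = 22 left)
September 1 + 22 = September 23, 2055

September 23, 2055


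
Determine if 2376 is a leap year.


Yes

Rules: divisible by 4 AND (not by 100 OR by 400)
2376 ÷ 4 = 594 exactly → divisible by 4
2376 ÷ 100 = 23 remainder 76 → not divisible by 100
Divisible by 4 but not by 100 → leap year


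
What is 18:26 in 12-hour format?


6:26 PM

Hour: 18
18 - 12 = 6 → PM


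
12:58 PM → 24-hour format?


12:58

Input: 12:58 PM
12 PM → 12 (noon)


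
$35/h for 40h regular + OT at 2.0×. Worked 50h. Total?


$2100.00

Regular: 40h × $35 = $1400.00
Overtime: 50 - 40 = 10h
OT pay: 10h × $35 × 2.0 = $700.00
Total = $1400.00 + $700.00 = $2100.00


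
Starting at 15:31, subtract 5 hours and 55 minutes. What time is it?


Start: 931 minutes from midnight
Subtract: 355 minutes
Remaining: 931 - 355 = 576
Hours: 9, Minutes: 36

09:36


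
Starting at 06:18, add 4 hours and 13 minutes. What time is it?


Start: 378 minutes from midnight
Add: 253 minutes
Total: 631 minutes
Hours: 631 ÷ 60 = 10 remainder 31

10:31


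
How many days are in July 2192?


31 days

Month: July (month 7)
July has 31 days


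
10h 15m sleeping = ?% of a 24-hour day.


Time: 615 minutes
Day: 1440 minutes
Percentage = (615/1440) × 100 ≈ 42.7%

42.7%


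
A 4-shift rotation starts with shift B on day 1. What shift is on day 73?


Shifts: A, B, C, D
Start: B (index 1)
Day 73: (1 + 73 - 1) mod 4
= 73 mod 4
= 1
Index 1 → shift B

Shift B
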